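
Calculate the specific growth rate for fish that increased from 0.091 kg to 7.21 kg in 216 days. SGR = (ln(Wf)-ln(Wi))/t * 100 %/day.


ln(W_f) = ln(7.21) = 1.975469
ln(W_i) = ln(0.091) = -2.3968958
ln(W_f) - ln(W_i) = 1.975469 - -2.3968958 = 4.3723648
SGR = 4.3723648 / 216 * 100 = 2.02424 %/day

2.02424 %/day


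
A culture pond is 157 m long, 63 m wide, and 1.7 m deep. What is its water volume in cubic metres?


Base area = L * W = 157 * 63 = 9891 m^2
Volume = area * depth = 9891 * 1.7 = 16814.7 m^3

16814.7 m^3


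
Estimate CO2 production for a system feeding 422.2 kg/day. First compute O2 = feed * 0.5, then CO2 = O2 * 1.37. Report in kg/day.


O2 = 422.2 * 0.5 = 211.1
CO2 = 211.1 * 1.37 = 289.207

289.207 kg/day


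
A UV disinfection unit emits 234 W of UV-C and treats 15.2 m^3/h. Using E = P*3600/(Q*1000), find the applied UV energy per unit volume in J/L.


Energy delivered per hour = 234 W * 3600 s = 842400 J/h
Volume treated per hour = 15.2 m^3/h * 1000 = 15200 L/h
dose = 842400 / 15200 = 55.4211 J/L

55.4211 J/L


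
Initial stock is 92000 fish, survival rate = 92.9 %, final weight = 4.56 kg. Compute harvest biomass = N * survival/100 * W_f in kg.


Survivors = 92000 * 92.9/100 = 85468 fish
Harvest biomass = survivors * W_f = 85468 * 4.56 = 389734.08 kg

389734.08 kg


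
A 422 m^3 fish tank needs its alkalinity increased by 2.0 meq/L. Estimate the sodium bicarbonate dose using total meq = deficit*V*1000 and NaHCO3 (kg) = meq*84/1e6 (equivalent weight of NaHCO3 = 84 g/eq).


Tank volume in L = 422 m^3 * 1000 = 422000 L
Total meq required = 2.0 meq/L * 422000 L = 844000 meq
NaHCO3 mass = 844000 meq * 84 mg/meq / 1e6 = 70.896 kg

70.896 kg


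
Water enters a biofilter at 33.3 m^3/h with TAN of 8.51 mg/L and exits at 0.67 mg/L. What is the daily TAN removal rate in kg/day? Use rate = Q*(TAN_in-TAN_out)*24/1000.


Concentration drop: TAN_in - TAN_out = 8.51 - 0.67 = 7.84 mg/L
Hourly TAN removed = Q * dTAN = 33.3 m^3/h * 7.84 mg/L = 261.072 g/h  (m^3/h * mg/L = g/h)
Daily TAN removed = 261.072 * 24 = 6265.728 g/day
Convert to kg/day: 6265.728 / 1000 = 6.265728 kg/day

6.265728 kg/day


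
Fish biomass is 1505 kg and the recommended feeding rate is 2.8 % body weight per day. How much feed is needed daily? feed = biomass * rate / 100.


Feeding rate fraction = 2.8% / 100 = 0.028
Daily feed = 1505 kg * 0.028 = 42.14 kg/day

42.14 kg/day


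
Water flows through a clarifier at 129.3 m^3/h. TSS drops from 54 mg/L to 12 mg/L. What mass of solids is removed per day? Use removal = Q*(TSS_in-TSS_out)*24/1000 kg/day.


Concentration drop: TSS_in - TSS_out = 54 - 12 = 42 mg/L
Hourly solids removed = Q * dTSS = 129.3 m^3/h * 42 mg/L = 5430.6 g/h  (m^3/h * mg/L = g/h)
Daily solids removed = 5430.6 * 24 = 130334.4 g/day
Convert g to kg: 130334.4 / 1000 = 130.3344 kg/day

130.3344 kg/day


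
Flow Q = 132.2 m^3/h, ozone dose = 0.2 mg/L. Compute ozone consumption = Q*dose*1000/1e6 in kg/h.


O3 demand (mg/h) = Q * dose * 1000 = 132.2 * 0.2 * 1000 = 26440 mg/h
Convert mg to kg: 26440 / 1e6 = 0.02644 kg/h

0.02644 kg/h


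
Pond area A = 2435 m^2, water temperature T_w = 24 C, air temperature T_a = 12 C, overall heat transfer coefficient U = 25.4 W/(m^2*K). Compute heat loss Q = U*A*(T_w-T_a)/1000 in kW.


Temperature difference dT = 24 - 12 = 12 K
Heat loss (W) = U * A * dT = 25.4 * 2435 * 12 = 742188 W
Convert to kW: 742188 / 1000 = 742.188 kW

742.188 kW


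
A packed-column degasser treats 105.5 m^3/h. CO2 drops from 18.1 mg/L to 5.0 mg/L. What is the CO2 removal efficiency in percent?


CO2_out / CO2_in = 5.0 / 18.1 = 0.27624309
Fraction remaining = 0.27624309
efficiency = (1 - 0.27624309) * 100 = 72.3757 %

72.3757 %


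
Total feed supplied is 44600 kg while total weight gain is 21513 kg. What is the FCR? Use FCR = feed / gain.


FCR = feed consumed / weight gained
FCR = 44600 kg / 21513 kg = 2.07317

2.07317


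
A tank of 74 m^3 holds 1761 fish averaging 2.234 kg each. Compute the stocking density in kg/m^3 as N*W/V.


Total biomass = 1761 fish * 2.234 kg = 3934.074 kg
Density = total biomass / volume = 3934.074 / 74 = 53.1632 kg/m^3

53.1632 kg/m^3


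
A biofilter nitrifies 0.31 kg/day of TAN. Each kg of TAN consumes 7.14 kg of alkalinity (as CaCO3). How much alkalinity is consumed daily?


Alkalinity factor: 7.14 kg CaCO3 consumed per kg TAN nitrified
alk = 0.31 kg TAN * 7.14 = 2.2134 kg CaCO3/day

2.2134 kg CaCO3/day


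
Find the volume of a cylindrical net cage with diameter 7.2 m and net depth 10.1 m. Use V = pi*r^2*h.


r = d/2 = 7.2/2 = 3.6 m
Base area = pi*r^2 = pi*3.6^2 = 40.715041 m^2
Volume = 40.715041 * 10.1 = 411.222 m^3

411.222 m^3


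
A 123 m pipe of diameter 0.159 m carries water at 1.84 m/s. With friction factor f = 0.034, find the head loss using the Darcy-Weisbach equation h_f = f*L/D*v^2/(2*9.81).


v^2 = 1.84^2 = 3.3856 m^2/s^2
L/D = 123/0.159 = 773.58491
h_f = f*(L/D)*v^2/(2g) = 0.034 * 773.58491 * 3.3856 / 19.62 = 4.53862 m

4.53862 m


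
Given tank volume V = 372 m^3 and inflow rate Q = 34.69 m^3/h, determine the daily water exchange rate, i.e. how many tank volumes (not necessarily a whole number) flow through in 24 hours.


Daily flow volume = 34.69 m^3/h * 24 h = 832.56 m^3/day
Exchanges = daily flow / tank volume = 832.56 / 372 = 2.23806 exchanges/day

2.23806 exchanges/day


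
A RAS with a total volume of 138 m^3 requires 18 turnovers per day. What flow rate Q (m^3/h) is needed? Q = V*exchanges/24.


Daily recirculation volume = 138 m^3 * 18 = 2484 m^3/day
Flow rate Q = daily volume / 24 h = 2484 / 24 = 103.5 m^3/h

103.5 m^3/h


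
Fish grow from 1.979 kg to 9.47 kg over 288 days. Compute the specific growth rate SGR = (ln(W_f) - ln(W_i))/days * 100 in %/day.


ln(W_f) = ln(9.47) = 2.2481289
ln(W_i) = ln(1.979) = 0.68259167
ln(W_f) - ln(W_i) = 2.2481289 - 0.68259167 = 1.5655372
SGR = 1.5655372 / 288 * 100 = 0.543589 %/day

0.543589 %/day


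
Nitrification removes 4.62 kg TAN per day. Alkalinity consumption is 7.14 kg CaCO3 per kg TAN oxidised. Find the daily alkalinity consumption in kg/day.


Alkalinity factor: 7.14 kg CaCO3 consumed per kg TAN nitrified
alk = 4.62 kg TAN * 7.14 = 32.9868 kg CaCO3/day

32.9868 kg CaCO3/day


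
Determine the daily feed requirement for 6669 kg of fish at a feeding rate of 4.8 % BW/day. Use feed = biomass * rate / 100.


Feeding rate fraction = 4.8% / 100 = 0.048
Daily feed = 6669 kg * 0.048 = 320.112 kg/day

320.112 kg/day


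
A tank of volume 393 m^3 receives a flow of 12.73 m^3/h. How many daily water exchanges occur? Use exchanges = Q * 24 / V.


Daily flow volume = 12.73 m^3/h * 24 h = 305.52 m^3/day
Exchanges = daily flow / tank volume = 305.52 / 393 = 0.777405 exchanges/day

0.777405 exchanges/day


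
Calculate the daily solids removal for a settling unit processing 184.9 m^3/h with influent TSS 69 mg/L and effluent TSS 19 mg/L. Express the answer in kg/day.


Concentration drop: TSS_in - TSS_out = 69 - 19 = 50 mg/L
Hourly solids removed = Q * dTSS = 184.9 m^3/h * 50 mg/L = 9245 g/h  (m^3/h * mg/L = g/h)
Daily solids removed = 9245 * 24 = 221880 g/day
Convert g to kg: 221880 / 1000 = 221.88 kg/day

221.88 kg/day


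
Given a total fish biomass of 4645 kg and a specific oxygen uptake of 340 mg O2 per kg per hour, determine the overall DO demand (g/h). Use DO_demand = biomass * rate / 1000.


Total O2 consumption (mg/h) = 4645 kg * 340 mg/(kg*h) = 1579300 mg/h
Convert to g/h: 1579300 / 1000 = 1579.3 g/h

1579.3 g/h


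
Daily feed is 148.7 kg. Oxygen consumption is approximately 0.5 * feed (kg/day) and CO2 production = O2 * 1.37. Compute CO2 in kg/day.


O2 = 148.7 * 0.5 = 74.35
CO2 = 74.35 * 1.37 = 101.8595

101.8595 kg/day


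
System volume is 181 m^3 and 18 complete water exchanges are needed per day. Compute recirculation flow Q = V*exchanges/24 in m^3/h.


Daily recirculation volume = 181 m^3 * 18 = 3258 m^3/day
Flow rate Q = daily volume / 24 h = 3258 / 24 = 135.75 m^3/h

135.75 m^3/h


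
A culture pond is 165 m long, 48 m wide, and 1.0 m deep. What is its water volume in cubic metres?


Base area = L * W = 165 * 48 = 7920 m^2
Volume = area * depth = 7920 * 1.0 = 7920 m^3

7920 m^3


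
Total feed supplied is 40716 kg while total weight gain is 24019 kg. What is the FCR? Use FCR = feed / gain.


FCR = feed consumed / weight gained
FCR = 40716 kg / 24019 kg = 1.69516

1.69516


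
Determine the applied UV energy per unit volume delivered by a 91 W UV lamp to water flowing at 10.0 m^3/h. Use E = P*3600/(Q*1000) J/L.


Energy delivered per hour = 91 W * 3600 s = 327600 J/h
Volume treated per hour = 10.0 m^3/h * 1000 = 10000 L/h
dose = 327600 / 10000 = 32.76 J/L

32.76 J/L


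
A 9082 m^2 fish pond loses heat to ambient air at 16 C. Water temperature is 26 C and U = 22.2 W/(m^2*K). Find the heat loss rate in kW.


Temperature difference dT = 26 - 16 = 10 K
Heat loss (W) = U * A * dT = 22.2 * 9082 * 10 = 2016204 W
Convert to kW: 2016204 / 1000 = 2016.204 kW

2016.204 kW


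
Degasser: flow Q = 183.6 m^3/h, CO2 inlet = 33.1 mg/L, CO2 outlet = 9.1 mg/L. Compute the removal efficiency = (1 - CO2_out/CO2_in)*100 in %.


CO2_out / CO2_in = 9.1 / 33.1 = 0.27492447
Fraction remaining = 0.27492447
efficiency = (1 - 0.27492447) * 100 = 72.5076 %

72.5076 %


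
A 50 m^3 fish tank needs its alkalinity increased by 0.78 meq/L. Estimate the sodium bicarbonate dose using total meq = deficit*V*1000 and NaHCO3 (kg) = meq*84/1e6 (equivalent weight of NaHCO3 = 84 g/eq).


Tank volume in L = 50 m^3 * 1000 = 50000 L
Total meq required = 0.78 meq/L * 50000 L = 39000 meq
NaHCO3 mass = 39000 meq * 84 mg/meq / 1e6 = 3.276 kg

3.276 kg


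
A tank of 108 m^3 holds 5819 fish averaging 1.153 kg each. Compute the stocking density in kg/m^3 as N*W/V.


Total biomass = 5819 fish * 1.153 kg = 6709.307 kg
Density = total biomass / volume = 6709.307 / 108 = 62.1232 kg/m^3

62.1232 kg/m^3


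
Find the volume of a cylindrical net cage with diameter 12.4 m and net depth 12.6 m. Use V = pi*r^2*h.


r = d/2 = 12.4/2 = 6.2 m
Base area = pi*r^2 = pi*6.2^2 = 120.76282 m^2
Volume = 120.76282 * 12.6 = 1521.61 m^3

1521.61 m^3


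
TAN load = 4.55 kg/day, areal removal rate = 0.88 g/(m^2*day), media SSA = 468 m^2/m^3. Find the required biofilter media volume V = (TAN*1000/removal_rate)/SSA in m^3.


A = 4.55*1000 / 0.88 = 5170.4545 m^2
V = 5170.4545 / 468 = 11.048

11.048 m^3


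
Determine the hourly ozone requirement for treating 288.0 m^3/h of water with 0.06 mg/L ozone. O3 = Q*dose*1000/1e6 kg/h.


O3 demand (mg/h) = Q * dose * 1000 = 288.0 * 0.06 * 1000 = 17280 mg/h
Convert mg to kg: 17280 / 1e6 = 0.01728 kg/h

0.01728 kg/h


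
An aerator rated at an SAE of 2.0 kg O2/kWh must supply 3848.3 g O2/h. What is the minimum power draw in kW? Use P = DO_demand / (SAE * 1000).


SAE in g O2/kWh = 2.0 * 1000 = 2000 g/kWh
P = DO_demand / SAE_g = 3848.3 / 2000 = 1.92415 kW

1.92415 kW


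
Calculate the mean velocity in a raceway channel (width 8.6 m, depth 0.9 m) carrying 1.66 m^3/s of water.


Cross-sectional area = W * d = 8.6 * 0.9 = 7.74 m^2
Velocity = Q / A = 1.66 / 7.74 = 0.21447 m/s

0.21447 m/s


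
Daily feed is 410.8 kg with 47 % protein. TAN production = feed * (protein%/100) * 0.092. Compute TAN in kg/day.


Protein in feed = 410.8 * 47/100 = 193.076 kg/day
TAN = protein * 0.092 = 193.076 * 0.092 = 17.762992 kg/day

17.762992 kg/day


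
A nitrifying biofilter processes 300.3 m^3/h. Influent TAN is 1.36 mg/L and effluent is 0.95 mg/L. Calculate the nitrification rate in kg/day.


Concentration drop: TAN_in - TAN_out = 1.36 - 0.95 = 0.41 mg/L
Hourly TAN removed = Q * dTAN = 300.3 m^3/h * 0.41 mg/L = 123.123 g/h  (m^3/h * mg/L = g/h)
Daily TAN removed = 123.123 * 24 = 2954.952 g/day
Convert to kg/day: 2954.952 / 1000 = 2.954952 kg/day

2.954952 kg/day


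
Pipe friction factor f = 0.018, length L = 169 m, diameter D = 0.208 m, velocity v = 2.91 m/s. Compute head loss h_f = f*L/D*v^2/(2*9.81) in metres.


v^2 = 2.91^2 = 8.4681 m^2/s^2
L/D = 169/0.208 = 812.5
h_f = f*(L/D)*v^2/(2g) = 0.018 * 812.5 * 8.4681 / 19.62 = 6.31223 m

6.31223 m


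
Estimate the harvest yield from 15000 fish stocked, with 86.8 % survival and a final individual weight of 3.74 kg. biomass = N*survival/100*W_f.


Survivors = 15000 * 86.8/100 = 13020 fish
Harvest biomass = survivors * W_f = 13020 * 3.74 = 48694.8 kg

48694.8 kg


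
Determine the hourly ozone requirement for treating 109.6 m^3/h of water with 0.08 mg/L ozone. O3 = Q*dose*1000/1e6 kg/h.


O3 demand (mg/h) = Q * dose * 1000 = 109.6 * 0.08 * 1000 = 8768 mg/h
Convert mg to kg: 8768 / 1e6 = 0.008768 kg/h

0.008768 kg/h


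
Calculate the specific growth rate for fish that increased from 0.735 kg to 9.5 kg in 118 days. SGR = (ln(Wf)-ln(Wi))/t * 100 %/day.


ln(W_f) = ln(9.5) = 2.2512918
ln(W_i) = ln(0.735) = -0.30788478
ln(W_f) - ln(W_i) = 2.2512918 - -0.30788478 = 2.5591766
SGR = 2.5591766 / 118 * 100 = 2.16879 %/day

2.16879 %/day


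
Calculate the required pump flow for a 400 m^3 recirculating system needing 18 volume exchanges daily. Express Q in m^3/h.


Daily recirculation volume = 400 m^3 * 18 = 7200 m^3/day
Flow rate Q = daily volume / 24 h = 7200 / 24 = 300 m^3/h

300 m^3/h


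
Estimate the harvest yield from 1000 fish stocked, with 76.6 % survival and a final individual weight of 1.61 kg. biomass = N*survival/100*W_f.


Survivors = 1000 * 76.6/100 = 766 fish
Harvest biomass = survivors * W_f = 766 * 1.61 = 1233.26 kg

1233.26 kg


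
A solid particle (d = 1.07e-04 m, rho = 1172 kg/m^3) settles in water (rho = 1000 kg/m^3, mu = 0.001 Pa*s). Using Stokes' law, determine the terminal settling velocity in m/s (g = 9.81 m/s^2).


Density difference: rho_p - rho_f = 1172 - 1000 = 172 kg/m^3
d^2 = (1.07e-04)^2 = 1.1449e-08 m^2
Numerator = (rho_p - rho_f) * g * d^2 = 172 * 9.81 * 1.1449e-08 = 1.9318127e-05
Denominator = 18 * mu = 18 * 0.001 = 0.018
v_s = 1.9318127e-05 / 0.018 = 0.00107323 m/s
Check: Re = rho_f * v_s * d / mu = 1000 * 0.00107323 * 1.07e-04 / 0.001 = 0.115 < 1, so Stokes' law applies.

0.00107323 m/s


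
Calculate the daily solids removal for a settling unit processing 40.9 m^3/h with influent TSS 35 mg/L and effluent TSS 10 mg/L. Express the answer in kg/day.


Concentration drop: TSS_in - TSS_out = 35 - 10 = 25 mg/L
Hourly solids removed = Q * dTSS = 40.9 m^3/h * 25 mg/L = 1022.5 g/h  (m^3/h * mg/L = g/h)
Daily solids removed = 1022.5 * 24 = 24540 g/day
Convert g to kg: 24540 / 1000 = 24.54 kg/day

24.54 kg/day


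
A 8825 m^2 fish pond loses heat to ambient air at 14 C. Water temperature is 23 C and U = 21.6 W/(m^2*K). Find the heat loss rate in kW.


Temperature difference dT = 23 - 14 = 9 K
Heat loss (W) = U * A * dT = 21.6 * 8825 * 9 = 1715580 W
Convert to kW: 1715580 / 1000 = 1715.58 kW

1715.58 kW


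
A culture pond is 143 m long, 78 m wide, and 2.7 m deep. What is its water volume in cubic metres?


Base area = L * W = 143 * 78 = 11154 m^2
Volume = area * depth = 11154 * 2.7 = 30115.8 m^3

30115.8 m^3


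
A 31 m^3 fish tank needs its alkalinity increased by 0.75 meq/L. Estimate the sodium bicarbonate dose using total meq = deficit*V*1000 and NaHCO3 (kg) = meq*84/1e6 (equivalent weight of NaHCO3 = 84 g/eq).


Tank volume in L = 31 m^3 * 1000 = 31000 L
Total meq required = 0.75 meq/L * 31000 L = 23250 meq
NaHCO3 mass = 23250 meq * 84 mg/meq / 1e6 = 1.953 kg

1.953 kg


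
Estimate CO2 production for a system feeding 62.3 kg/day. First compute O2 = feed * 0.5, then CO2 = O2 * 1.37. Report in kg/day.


O2 = 62.3 * 0.5 = 31.15
CO2 = 31.15 * 1.37 = 42.6755

42.6755 kg/day


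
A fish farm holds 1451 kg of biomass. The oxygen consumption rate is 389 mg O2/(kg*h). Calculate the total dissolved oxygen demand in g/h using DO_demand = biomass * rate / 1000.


Total O2 consumption (mg/h) = 1451 kg * 389 mg/(kg*h) = 564439 mg/h
Convert to g/h: 564439 / 1000 = 564.439 g/h

564.439 g/h


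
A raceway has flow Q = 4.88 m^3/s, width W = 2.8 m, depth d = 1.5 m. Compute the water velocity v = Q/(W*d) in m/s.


Cross-sectional area = W * d = 2.8 * 1.5 = 4.2 m^2
Velocity = Q / A = 4.88 / 4.2 = 1.1619 m/s

1.1619 m/s


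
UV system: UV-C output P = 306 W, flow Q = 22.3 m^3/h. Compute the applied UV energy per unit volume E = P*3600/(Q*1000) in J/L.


Energy delivered per hour = 306 W * 3600 s = 1101600 J/h
Volume treated per hour = 22.3 m^3/h * 1000 = 22300 L/h
dose = 1101600 / 22300 = 49.3991 J/L

49.3991 J/L


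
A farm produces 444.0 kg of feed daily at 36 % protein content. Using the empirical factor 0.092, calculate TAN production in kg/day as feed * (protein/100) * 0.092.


Protein in feed = 444.0 * 36/100 = 159.84 kg/day
TAN = protein * 0.092 = 159.84 * 0.092 = 14.70528 kg/day

14.70528 kg/day


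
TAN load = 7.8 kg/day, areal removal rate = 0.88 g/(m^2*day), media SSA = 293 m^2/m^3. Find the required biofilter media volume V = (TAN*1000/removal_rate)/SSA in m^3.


A = 7.8*1000 / 0.88 = 8863.6364 m^2
V = 8863.6364 / 293 = 30.2513

30.2513 m^3


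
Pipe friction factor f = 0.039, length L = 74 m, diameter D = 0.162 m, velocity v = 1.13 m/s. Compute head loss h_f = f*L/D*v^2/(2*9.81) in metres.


v^2 = 1.13^2 = 1.2769 m^2/s^2
L/D = 74/0.162 = 456.79012
h_f = f*(L/D)*v^2/(2g) = 0.039 * 456.79012 * 1.2769 / 19.62 = 1.15942 m

1.15942 m


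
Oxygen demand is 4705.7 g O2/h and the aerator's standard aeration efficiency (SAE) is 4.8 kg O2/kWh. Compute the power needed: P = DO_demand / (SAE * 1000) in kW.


SAE in g O2/kWh = 4.8 * 1000 = 4800 g/kWh
P = DO_demand / SAE_g = 4705.7 / 4800 = 0.980354 kW

0.980354 kW


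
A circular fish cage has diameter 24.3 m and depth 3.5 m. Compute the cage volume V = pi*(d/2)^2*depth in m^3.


r = d/2 = 24.3/2 = 12.15 m
Base area = pi*r^2 = pi*12.15^2 = 463.76976 m^2
Volume = 463.76976 * 3.5 = 1623.19 m^3

1623.19 m^3


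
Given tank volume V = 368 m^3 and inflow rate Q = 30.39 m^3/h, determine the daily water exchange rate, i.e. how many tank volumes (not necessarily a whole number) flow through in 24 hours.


Daily flow volume = 30.39 m^3/h * 24 h = 729.36 m^3/day
Exchanges = daily flow / tank volume = 729.36 / 368 = 1.98196 exchanges/day

1.98196 exchanges/day


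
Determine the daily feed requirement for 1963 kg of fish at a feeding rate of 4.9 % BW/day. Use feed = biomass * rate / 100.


Feeding rate fraction = 4.9% / 100 = 0.049
Daily feed = 1963 kg * 0.049 = 96.187 kg/day

96.187 kg/day


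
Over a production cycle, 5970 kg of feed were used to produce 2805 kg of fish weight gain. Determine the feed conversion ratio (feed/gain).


FCR = feed consumed / weight gained
FCR = 5970 kg / 2805 kg = 2.12834

2.12834


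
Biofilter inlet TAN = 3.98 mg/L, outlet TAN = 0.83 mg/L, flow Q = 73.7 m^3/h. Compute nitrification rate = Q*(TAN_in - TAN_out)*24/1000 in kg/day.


Concentration drop: TAN_in - TAN_out = 3.98 - 0.83 = 3.15 mg/L
Hourly TAN removed = Q * dTAN = 73.7 m^3/h * 3.15 mg/L = 232.155 g/h  (m^3/h * mg/L = g/h)
Daily TAN removed = 232.155 * 24 = 5571.72 g/day
Convert to kg/day: 5571.72 / 1000 = 5.57172 kg/day

5.57172 kg/day


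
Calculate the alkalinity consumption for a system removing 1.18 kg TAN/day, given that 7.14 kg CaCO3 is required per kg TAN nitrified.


Alkalinity factor: 7.14 kg CaCO3 consumed per kg TAN nitrified
alk = 1.18 kg TAN * 7.14 = 8.4252 kg CaCO3/day

8.4252 kg CaCO3/day


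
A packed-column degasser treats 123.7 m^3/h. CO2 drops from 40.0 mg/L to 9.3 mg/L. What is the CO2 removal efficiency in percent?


CO2_out / CO2_in = 9.3 / 40.0 = 0.2325
Fraction remaining = 0.2325
efficiency = (1 - 0.2325) * 100 = 76.75 %

76.75 %


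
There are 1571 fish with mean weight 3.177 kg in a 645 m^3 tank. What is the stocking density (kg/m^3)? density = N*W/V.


Total biomass = 1571 fish * 3.177 kg = 4991.067 kg
Density = total biomass / volume = 4991.067 / 645 = 7.73809 kg/m^3

7.73809 kg/m^3


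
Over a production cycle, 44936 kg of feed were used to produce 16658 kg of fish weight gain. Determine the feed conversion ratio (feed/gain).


FCR = feed consumed / weight gained
FCR = 44936 kg / 16658 kg = 2.69756

2.69756


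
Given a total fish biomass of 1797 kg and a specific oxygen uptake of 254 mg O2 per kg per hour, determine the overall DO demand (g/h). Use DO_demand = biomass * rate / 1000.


Total O2 consumption (mg/h) = 1797 kg * 254 mg/(kg*h) = 456438 mg/h
Convert to g/h: 456438 / 1000 = 456.438 g/h

456.438 g/h


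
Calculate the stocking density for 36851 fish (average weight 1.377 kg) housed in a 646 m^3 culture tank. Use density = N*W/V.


Total biomass = 36851 fish * 1.377 kg = 50743.827 kg
Density = total biomass / volume = 50743.827 / 646 = 78.5508 kg/m^3

78.5508 kg/m^3


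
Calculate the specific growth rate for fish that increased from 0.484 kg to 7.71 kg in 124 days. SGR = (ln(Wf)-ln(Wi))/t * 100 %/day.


ln(W_f) = ln(7.71) = 2.0425182
ln(W_i) = ln(0.484) = -0.72567037
ln(W_f) - ln(W_i) = 2.0425182 - -0.72567037 = 2.7681886
SGR = 2.7681886 / 124 * 100 = 2.23241 %/day

2.23241 %/day


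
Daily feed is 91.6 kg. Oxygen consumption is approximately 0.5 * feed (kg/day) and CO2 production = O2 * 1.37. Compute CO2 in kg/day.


O2 = 91.6 * 0.5 = 45.8
CO2 = 45.8 * 1.37 = 62.746

62.746 kg/day


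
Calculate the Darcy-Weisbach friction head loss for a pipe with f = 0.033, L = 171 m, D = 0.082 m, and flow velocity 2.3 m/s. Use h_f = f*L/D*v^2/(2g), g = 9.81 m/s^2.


v^2 = 2.3^2 = 5.29 m^2/s^2
L/D = 171/0.082 = 2085.3659
h_f = f*(L/D)*v^2/(2g) = 0.033 * 2085.3659 * 5.29 / 19.62 = 18.5547 m

18.5547 m


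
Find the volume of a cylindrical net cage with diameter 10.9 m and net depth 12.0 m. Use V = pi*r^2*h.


r = d/2 = 10.9/2 = 5.45 m
Base area = pi*r^2 = pi*5.45^2 = 93.313156 m^2
Volume = 93.313156 * 12.0 = 1119.76 m^3

1119.76 m^3


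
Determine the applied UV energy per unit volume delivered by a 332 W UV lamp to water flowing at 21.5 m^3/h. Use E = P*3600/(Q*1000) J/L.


Energy delivered per hour = 332 W * 3600 s = 1195200 J/h
Volume treated per hour = 21.5 m^3/h * 1000 = 21500 L/h
dose = 1195200 / 21500 = 55.5907 J/L

55.5907 J/L


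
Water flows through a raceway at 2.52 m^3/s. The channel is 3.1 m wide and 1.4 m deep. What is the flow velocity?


Cross-sectional area = W * d = 3.1 * 1.4 = 4.34 m^2
Velocity = Q / A = 2.52 / 4.34 = 0.580645 m/s

0.580645 m/s


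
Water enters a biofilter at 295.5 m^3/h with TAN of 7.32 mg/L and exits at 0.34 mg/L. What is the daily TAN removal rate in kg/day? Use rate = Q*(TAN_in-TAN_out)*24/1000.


Concentration drop: TAN_in - TAN_out = 7.32 - 0.34 = 6.98 mg/L
Hourly TAN removed = Q * dTAN = 295.5 m^3/h * 6.98 mg/L = 2062.59 g/h  (m^3/h * mg/L = g/h)
Daily TAN removed = 2062.59 * 24 = 49502.16 g/day
Convert to kg/day: 49502.16 / 1000 = 49.50216 kg/day

49.50216 kg/day


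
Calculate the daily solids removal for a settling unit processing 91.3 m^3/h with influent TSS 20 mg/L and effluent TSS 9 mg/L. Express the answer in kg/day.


Concentration drop: TSS_in - TSS_out = 20 - 9 = 11 mg/L
Hourly solids removed = Q * dTSS = 91.3 m^3/h * 11 mg/L = 1004.3 g/h  (m^3/h * mg/L = g/h)
Daily solids removed = 1004.3 * 24 = 24103.2 g/day
Convert g to kg: 24103.2 / 1000 = 24.1032 kg/day

24.1032 kg/day


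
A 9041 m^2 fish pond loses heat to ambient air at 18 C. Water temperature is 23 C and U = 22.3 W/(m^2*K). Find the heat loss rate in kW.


Temperature difference dT = 23 - 18 = 5 K
Heat loss (W) = U * A * dT = 22.3 * 9041 * 5 = 1008071.5 W
Convert to kW: 1008071.5 / 1000 = 1008.0715 kW

1008.0715 kW


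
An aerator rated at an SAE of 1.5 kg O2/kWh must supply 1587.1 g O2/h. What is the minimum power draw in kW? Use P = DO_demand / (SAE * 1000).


SAE in g O2/kWh = 1.5 * 1000 = 1500 g/kWh
P = DO_demand / SAE_g = 1587.1 / 1500 = 1.05807 kW

1.05807 kW


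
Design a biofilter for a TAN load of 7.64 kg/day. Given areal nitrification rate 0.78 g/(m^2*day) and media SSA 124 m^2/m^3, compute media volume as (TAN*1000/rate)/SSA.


A = 7.64*1000 / 0.78 = 9794.8718 m^2
V = 9794.8718 / 124 = 78.9909

78.9909 m^3


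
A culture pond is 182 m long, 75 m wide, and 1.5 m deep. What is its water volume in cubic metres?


Base area = L * W = 182 * 75 = 13650 m^2
Volume = area * depth = 13650 * 1.5 = 20475 m^3

20475 m^3


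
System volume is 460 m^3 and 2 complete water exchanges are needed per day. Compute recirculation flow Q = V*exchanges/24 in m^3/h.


Daily recirculation volume = 460 m^3 * 2 = 920 m^3/day
Flow rate Q = daily volume / 24 h = 920 / 24 = 38.3333 m^3/h

38.3333 m^3/h


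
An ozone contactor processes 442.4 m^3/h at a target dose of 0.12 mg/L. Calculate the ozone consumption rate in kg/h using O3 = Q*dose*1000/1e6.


O3 demand (mg/h) = Q * dose * 1000 = 442.4 * 0.12 * 1000 = 53088 mg/h
Convert mg to kg: 53088 / 1e6 = 0.053088 kg/h

0.053088 kg/h


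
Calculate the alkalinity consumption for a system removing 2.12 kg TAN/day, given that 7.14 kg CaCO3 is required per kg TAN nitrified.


Alkalinity factor: 7.14 kg CaCO3 consumed per kg TAN nitrified
alk = 2.12 kg TAN * 7.14 = 15.1368 kg CaCO3/day

15.1368 kg CaCO3/day


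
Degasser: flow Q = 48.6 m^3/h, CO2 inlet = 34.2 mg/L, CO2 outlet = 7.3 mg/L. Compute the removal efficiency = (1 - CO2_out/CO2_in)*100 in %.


CO2_out / CO2_in = 7.3 / 34.2 = 0.21345029
Fraction remaining = 0.21345029
efficiency = (1 - 0.21345029) * 100 = 78.655 %

78.655 %


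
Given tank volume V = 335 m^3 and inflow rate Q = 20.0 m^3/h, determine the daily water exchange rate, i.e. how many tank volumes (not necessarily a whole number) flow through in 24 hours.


Daily flow volume = 20.0 m^3/h * 24 h = 480 m^3/day
Exchanges = daily flow / tank volume = 480 / 335 = 1.43284 exchanges/day

1.43284 exchanges/day


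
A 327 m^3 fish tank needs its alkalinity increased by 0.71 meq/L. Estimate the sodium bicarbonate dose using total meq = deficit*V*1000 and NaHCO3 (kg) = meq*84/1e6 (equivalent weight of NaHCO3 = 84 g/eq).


Tank volume in L = 327 m^3 * 1000 = 327000 L
Total meq required = 0.71 meq/L * 327000 L = 232170 meq
NaHCO3 mass = 232170 meq * 84 mg/meq / 1e6 = 19.5023 kg

19.5023 kg


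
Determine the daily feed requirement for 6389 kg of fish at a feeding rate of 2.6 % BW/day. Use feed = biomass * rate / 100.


Feeding rate fraction = 2.6% / 100 = 0.026
Daily feed = 6389 kg * 0.026 = 166.114 kg/day

166.114 kg/day


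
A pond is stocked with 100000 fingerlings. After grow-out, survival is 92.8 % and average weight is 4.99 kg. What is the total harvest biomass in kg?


Survivors = 100000 * 92.8/100 = 92800 fish
Harvest biomass = survivors * W_f = 92800 * 4.99 = 463072 kg

463072 kg


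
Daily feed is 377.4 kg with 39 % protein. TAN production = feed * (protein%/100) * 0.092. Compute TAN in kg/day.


Protein in feed = 377.4 * 39/100 = 147.186 kg/day
TAN = protein * 0.092 = 147.186 * 0.092 = 13.541112 kg/day

13.541112 kg/day


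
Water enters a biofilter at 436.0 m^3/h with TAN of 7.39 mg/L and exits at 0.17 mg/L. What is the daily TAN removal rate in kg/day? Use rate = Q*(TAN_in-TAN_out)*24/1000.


Concentration drop: TAN_in - TAN_out = 7.39 - 0.17 = 7.22 mg/L
Hourly TAN removed = Q * dTAN = 436.0 m^3/h * 7.22 mg/L = 3147.92 g/h  (m^3/h * mg/L = g/h)
Daily TAN removed = 3147.92 * 24 = 75550.08 g/day
Convert to kg/day: 75550.08 / 1000 = 75.55008 kg/day

75.55008 kg/day


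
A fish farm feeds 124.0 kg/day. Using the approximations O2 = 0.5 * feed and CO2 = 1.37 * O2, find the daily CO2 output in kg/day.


O2 = 124.0 * 0.5 = 62
CO2 = 62 * 1.37 = 84.94

84.94 kg/day


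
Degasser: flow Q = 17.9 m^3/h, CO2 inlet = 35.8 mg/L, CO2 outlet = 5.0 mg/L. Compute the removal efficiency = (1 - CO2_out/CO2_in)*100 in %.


CO2_out / CO2_in = 5.0 / 35.8 = 0.1396648
Fraction remaining = 0.1396648
efficiency = (1 - 0.1396648) * 100 = 86.0335 %

86.0335 %


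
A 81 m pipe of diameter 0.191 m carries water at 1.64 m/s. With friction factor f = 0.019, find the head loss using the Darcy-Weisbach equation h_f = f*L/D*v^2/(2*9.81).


v^2 = 1.64^2 = 2.6896 m^2/s^2
L/D = 81/0.191 = 424.08377
h_f = f*(L/D)*v^2/(2g) = 0.019 * 424.08377 * 2.6896 / 19.62 = 1.10457 m

1.10457 m


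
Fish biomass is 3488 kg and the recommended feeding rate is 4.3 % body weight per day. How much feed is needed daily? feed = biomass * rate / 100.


Feeding rate fraction = 4.3% / 100 = 0.043
Daily feed = 3488 kg * 0.043 = 149.984 kg/day

149.984 kg/day


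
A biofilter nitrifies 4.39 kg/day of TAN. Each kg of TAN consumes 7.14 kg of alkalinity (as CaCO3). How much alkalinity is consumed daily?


Alkalinity factor: 7.14 kg CaCO3 consumed per kg TAN nitrified
alk = 4.39 kg TAN * 7.14 = 31.3446 kg CaCO3/day

31.3446 kg CaCO3/day


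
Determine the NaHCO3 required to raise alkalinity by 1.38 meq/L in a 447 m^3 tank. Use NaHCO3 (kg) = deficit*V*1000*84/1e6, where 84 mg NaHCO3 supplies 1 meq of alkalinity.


Tank volume in L = 447 m^3 * 1000 = 447000 L
Total meq required = 1.38 meq/L * 447000 L = 616860 meq
NaHCO3 mass = 616860 meq * 84 mg/meq / 1e6 = 51.8162 kg

51.8162 kg


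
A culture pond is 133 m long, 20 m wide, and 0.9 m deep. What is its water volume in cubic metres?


Base area = L * W = 133 * 20 = 2660 m^2
Volume = area * depth = 2660 * 0.9 = 2394 m^3

2394 m^3


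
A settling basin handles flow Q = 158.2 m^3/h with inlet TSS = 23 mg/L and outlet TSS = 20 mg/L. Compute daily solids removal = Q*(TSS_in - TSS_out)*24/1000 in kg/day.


Concentration drop: TSS_in - TSS_out = 23 - 20 = 3 mg/L
Hourly solids removed = Q * dTSS = 158.2 m^3/h * 3 mg/L = 474.6 g/h  (m^3/h * mg/L = g/h)
Daily solids removed = 474.6 * 24 = 11390.4 g/day
Convert g to kg: 11390.4 / 1000 = 11.3904 kg/day

11.3904 kg/day


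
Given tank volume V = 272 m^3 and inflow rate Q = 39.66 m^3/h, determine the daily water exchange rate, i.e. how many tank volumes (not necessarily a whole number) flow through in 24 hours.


Daily flow volume = 39.66 m^3/h * 24 h = 951.84 m^3/day
Exchanges = daily flow / tank volume = 951.84 / 272 = 3.49941 exchanges/day

3.49941 exchanges/day


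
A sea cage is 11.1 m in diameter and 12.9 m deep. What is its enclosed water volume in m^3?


r = d/2 = 11.1/2 = 5.55 m
Base area = pi*r^2 = pi*5.55^2 = 96.768908 m^2
Volume = 96.768908 * 12.9 = 1248.32 m^3

1248.32 m^3


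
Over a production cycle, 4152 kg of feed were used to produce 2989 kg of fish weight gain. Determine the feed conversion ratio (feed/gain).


FCR = feed consumed / weight gained
FCR = 4152 kg / 2989 kg = 1.38909

1.38909


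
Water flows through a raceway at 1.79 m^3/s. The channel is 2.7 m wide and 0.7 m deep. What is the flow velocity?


Cross-sectional area = W * d = 2.7 * 0.7 = 1.89 m^2
Velocity = Q / A = 1.79 / 1.89 = 0.94709 m/s

0.94709 m/s


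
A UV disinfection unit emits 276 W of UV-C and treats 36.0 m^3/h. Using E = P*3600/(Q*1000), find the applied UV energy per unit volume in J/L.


Energy delivered per hour = 276 W * 3600 s = 993600 J/h
Volume treated per hour = 36.0 m^3/h * 1000 = 36000 L/h
dose = 993600 / 36000 = 27.6 J/L

27.6 J/L


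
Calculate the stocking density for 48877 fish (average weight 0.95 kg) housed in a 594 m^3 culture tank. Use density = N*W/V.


Total biomass = 48877 fish * 0.95 kg = 46433.15 kg
Density = total biomass / volume = 46433.15 / 594 = 78.1703 kg/m^3

78.1703 kg/m^3


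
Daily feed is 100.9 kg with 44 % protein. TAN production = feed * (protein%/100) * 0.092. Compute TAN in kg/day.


Protein in feed = 100.9 * 44/100 = 44.396 kg/day
TAN = protein * 0.092 = 44.396 * 0.092 = 4.084432 kg/day

4.084432 kg/day


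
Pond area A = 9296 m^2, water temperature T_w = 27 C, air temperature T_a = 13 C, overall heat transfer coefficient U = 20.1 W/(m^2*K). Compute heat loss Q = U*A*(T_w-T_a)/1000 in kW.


Temperature difference dT = 27 - 13 = 14 K
Heat loss (W) = U * A * dT = 20.1 * 9296 * 14 = 2615894.4 W
Convert to kW: 2615894.4 / 1000 = 2615.8944 kW

2615.8944 kW


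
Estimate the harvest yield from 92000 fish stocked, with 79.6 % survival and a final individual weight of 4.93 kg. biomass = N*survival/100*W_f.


Survivors = 92000 * 79.6/100 = 73232 fish
Harvest biomass = survivors * W_f = 73232 * 4.93 = 361033.76 kg

361033.76 kg


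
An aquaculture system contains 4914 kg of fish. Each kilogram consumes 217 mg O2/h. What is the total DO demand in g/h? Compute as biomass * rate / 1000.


Total O2 consumption (mg/h) = 4914 kg * 217 mg/(kg*h) = 1066338 mg/h
Convert to g/h: 1066338 / 1000 = 1066.338 g/h

1066.338 g/h


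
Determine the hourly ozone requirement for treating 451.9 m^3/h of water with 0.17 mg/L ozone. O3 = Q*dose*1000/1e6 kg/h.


O3 demand (mg/h) = Q * dose * 1000 = 451.9 * 0.17 * 1000 = 76823 mg/h
Convert mg to kg: 76823 / 1e6 = 0.076823 kg/h

0.076823 kg/h


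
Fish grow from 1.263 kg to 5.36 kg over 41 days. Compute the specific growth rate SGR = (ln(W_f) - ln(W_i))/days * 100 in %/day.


ln(W_f) = ln(5.36) = 1.678964
ln(W_i) = ln(1.263) = 0.23348984
ln(W_f) - ln(W_i) = 1.678964 - 0.23348984 = 1.4454742
SGR = 1.4454742 / 41 * 100 = 3.52555 %/day

3.52555 %/day


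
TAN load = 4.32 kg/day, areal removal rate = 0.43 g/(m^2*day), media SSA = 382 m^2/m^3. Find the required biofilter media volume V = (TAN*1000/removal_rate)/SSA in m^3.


A = 4.32*1000 / 0.43 = 10046.512 m^2
V = 10046.512 / 382 = 26.2998

26.2998 m^3


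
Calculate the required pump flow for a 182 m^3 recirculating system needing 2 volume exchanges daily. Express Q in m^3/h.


Daily recirculation volume = 182 m^3 * 2 = 364 m^3/day
Flow rate Q = daily volume / 24 h = 364 / 24 = 15.1667 m^3/h

15.1667 m^3/h


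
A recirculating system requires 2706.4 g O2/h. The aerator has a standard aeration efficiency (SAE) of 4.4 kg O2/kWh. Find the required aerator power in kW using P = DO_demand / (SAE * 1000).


SAE in g O2/kWh = 4.4 * 1000 = 4400 g/kWh
P = DO_demand / SAE_g = 2706.4 / 4400 = 0.615091 kW

0.615091 kW


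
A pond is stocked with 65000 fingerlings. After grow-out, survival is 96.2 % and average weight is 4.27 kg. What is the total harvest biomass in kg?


Survivors = 65000 * 96.2/100 = 62530 fish
Harvest biomass = survivors * W_f = 62530 * 4.27 = 267003.1 kg

267003.1 kg


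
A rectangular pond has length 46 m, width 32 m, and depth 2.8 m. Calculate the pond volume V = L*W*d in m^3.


Base area = L * W = 46 * 32 = 1472 m^2
Volume = area * depth = 1472 * 2.8 = 4121.6 m^3

4121.6 m^3


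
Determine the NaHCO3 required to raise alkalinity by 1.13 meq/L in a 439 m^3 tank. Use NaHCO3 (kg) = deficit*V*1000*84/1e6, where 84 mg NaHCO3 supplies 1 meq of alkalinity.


Tank volume in L = 439 m^3 * 1000 = 439000 L
Total meq required = 1.13 meq/L * 439000 L = 496070 meq
NaHCO3 mass = 496070 meq * 84 mg/meq / 1e6 = 41.6699 kg

41.6699 kg


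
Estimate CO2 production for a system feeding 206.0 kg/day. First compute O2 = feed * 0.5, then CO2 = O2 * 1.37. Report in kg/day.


O2 = 206.0 * 0.5 = 103
CO2 = 103 * 1.37 = 141.11

141.11 kg/day


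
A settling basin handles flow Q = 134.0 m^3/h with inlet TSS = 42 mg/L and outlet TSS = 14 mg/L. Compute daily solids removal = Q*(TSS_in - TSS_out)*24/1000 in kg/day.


Concentration drop: TSS_in - TSS_out = 42 - 14 = 28 mg/L
Hourly solids removed = Q * dTSS = 134.0 m^3/h * 28 mg/L = 3752 g/h  (m^3/h * mg/L = g/h)
Daily solids removed = 3752 * 24 = 90048 g/day
Convert g to kg: 90048 / 1000 = 90.048 kg/day

90.048 kg/day


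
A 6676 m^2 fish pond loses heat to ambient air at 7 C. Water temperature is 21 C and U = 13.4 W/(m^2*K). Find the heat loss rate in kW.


Temperature difference dT = 21 - 7 = 14 K
Heat loss (W) = U * A * dT = 13.4 * 6676 * 14 = 1252417.6 W
Convert to kW: 1252417.6 / 1000 = 1252.4176 kW

1252.4176 kW


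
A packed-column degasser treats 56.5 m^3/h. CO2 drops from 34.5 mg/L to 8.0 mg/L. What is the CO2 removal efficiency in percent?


CO2_out / CO2_in = 8.0 / 34.5 = 0.23188406
Fraction remaining = 0.23188406
efficiency = (1 - 0.23188406) * 100 = 76.8116 %

76.8116 %


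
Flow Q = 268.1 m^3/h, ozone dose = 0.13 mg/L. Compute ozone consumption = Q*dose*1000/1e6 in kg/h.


O3 demand (mg/h) = Q * dose * 1000 = 268.1 * 0.13 * 1000 = 34853 mg/h
Convert mg to kg: 34853 / 1e6 = 0.034853 kg/h

0.034853 kg/h


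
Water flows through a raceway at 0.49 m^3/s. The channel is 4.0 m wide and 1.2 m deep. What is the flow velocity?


Cross-sectional area = W * d = 4.0 * 1.2 = 4.8 m^2
Velocity = Q / A = 0.49 / 4.8 = 0.102083 m/s

0.102083 m/s


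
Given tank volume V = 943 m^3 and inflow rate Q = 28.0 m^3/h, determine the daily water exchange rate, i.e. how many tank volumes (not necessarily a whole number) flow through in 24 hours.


Daily flow volume = 28.0 m^3/h * 24 h = 672 m^3/day
Exchanges = daily flow / tank volume = 672 / 943 = 0.712619 exchanges/day

0.712619 exchanges/day


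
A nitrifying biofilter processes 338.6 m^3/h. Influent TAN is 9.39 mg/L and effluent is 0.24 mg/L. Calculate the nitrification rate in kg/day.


Concentration drop: TAN_in - TAN_out = 9.39 - 0.24 = 9.15 mg/L
Hourly TAN removed = Q * dTAN = 338.6 m^3/h * 9.15 mg/L = 3098.19 g/h  (m^3/h * mg/L = g/h)
Daily TAN removed = 3098.19 * 24 = 74356.56 g/day
Convert to kg/day: 74356.56 / 1000 = 74.35656 kg/day

74.35656 kg/day


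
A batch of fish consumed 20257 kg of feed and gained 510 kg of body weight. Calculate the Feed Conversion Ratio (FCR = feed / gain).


FCR = feed consumed / weight gained
FCR = 20257 kg / 510 kg = 39.7196

39.7196


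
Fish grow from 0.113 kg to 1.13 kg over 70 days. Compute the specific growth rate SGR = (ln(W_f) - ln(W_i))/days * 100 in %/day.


ln(W_f) = ln(1.13) = 0.12221763
ln(W_i) = ln(0.113) = -2.1803675
ln(W_f) - ln(W_i) = 0.12221763 - -2.1803675 = 2.3025851
SGR = 2.3025851 / 70 * 100 = 3.28941 %/day

3.28941 %/day


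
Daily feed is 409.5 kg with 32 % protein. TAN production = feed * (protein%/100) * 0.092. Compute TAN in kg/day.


Protein in feed = 409.5 * 32/100 = 131.04 kg/day
TAN = protein * 0.092 = 131.04 * 0.092 = 12.05568 kg/day

12.05568 kg/day


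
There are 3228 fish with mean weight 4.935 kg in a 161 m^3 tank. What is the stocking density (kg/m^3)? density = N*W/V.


Total biomass = 3228 fish * 4.935 kg = 15930.18 kg
Density = total biomass / volume = 15930.18 / 161 = 98.9452 kg/m^3

98.9452 kg/m^3


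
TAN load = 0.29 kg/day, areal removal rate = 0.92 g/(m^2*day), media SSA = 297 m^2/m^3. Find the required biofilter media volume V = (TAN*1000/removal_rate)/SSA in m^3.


A = 0.29*1000 / 0.92 = 315.21739 m^2
V = 315.21739 / 297 = 1.06134

1.06134 m^3


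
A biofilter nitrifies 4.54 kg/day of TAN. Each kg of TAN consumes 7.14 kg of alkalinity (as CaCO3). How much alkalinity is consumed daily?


Alkalinity factor: 7.14 kg CaCO3 consumed per kg TAN nitrified
alk = 4.54 kg TAN * 7.14 = 32.4156 kg CaCO3/day

32.4156 kg CaCO3/day


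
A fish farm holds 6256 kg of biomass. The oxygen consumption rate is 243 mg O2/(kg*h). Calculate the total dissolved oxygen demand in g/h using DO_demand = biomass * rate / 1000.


Total O2 consumption (mg/h) = 6256 kg * 243 mg/(kg*h) = 1520208 mg/h
Convert to g/h: 1520208 / 1000 = 1520.208 g/h

1520.208 g/h


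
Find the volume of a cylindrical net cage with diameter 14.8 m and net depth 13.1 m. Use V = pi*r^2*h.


r = d/2 = 14.8/2 = 7.4 m
Base area = pi*r^2 = pi*7.4^2 = 172.03361 m^2
Volume = 172.03361 * 13.1 = 2253.64 m^3

2253.64 m^3


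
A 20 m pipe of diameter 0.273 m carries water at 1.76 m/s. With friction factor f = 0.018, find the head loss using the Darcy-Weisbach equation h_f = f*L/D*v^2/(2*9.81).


v^2 = 1.76^2 = 3.0976 m^2/s^2
L/D = 20/0.273 = 73.260073
h_f = f*(L/D)*v^2/(2g) = 0.018 * 73.260073 * 3.0976 / 19.62 = 0.208193 m

0.208193 m
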